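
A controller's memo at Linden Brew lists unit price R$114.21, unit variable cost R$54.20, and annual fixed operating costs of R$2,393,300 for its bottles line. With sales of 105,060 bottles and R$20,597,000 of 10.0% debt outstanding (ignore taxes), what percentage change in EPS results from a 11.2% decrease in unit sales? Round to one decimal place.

-38.1%

Contribution at this volume is 105,060 × R$60.01 = R$6,304,650.60.
Operating income = contribution − fixed costs = R$6,304,650.60 − R$2,393,300 = R$3,911,350.60.
Interest = R$2,059,700.00, so EBIT − I = R$1,851,650.60.
DCL = total CM / (EBIT − I) = R$6,304,650.60 / R$1,851,650.60 = 3.4049.
EPS therefore changes by 3.4049 × (-11.2%) = -38.1%.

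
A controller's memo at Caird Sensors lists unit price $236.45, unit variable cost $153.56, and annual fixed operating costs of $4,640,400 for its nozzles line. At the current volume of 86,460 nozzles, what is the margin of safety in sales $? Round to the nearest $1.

$7,206,375

Unit CM = price − variable cost = $236.45 − $153.56 = $82.89. Break-even units = $4,640,400 ÷ $82.89 = 55,982.63; break-even revenue = 55,982.63 × $236.45 = $13,237,092.29.
Current sales = 86,460 × $236.45 = $20,443,467.00.
Margin of safety = $20,443,467.00 − $13,237,092.29 = $7,206,375.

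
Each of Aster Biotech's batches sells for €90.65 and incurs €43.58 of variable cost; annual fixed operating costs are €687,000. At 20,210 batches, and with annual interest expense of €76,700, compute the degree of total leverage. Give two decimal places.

Contribution at this volume is 20,210 × €47.07 = €951,284.70.
Subtracting fixed costs: EBIT = €951,284.70 − €687,000 = €264,284.70. Interest = €76,700.00.
DOL = €951,284.70 ÷ €264,284.70 = 3.5995; DFL = €264,284.70 ÷ €187,584.70 = 1.4089.
DCL = DOL × DFL = 3.5995 × 1.4089 = 5.0713.

5.07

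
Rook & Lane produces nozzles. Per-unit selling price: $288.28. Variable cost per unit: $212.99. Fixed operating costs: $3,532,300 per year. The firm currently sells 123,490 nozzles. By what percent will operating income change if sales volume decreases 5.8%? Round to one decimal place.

-9.4%

At 123,490 units, contribution = 123,490 × $75.29 = $9,297,562.10.
Subtracting fixed costs: EBIT = $9,297,562.10 − $3,532,300 = $5,765,262.10.
DOL = contribution ÷ EBIT = $9,297,562.10 ÷ $5,765,262.10 = 1.6127.
So EBIT moves 1.6127 × (-5.8%) = -9.4%.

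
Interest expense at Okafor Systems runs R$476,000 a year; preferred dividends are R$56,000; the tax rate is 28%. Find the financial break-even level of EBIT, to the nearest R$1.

R$553,778

Preferred dividends are paid after tax, so their pre-tax equivalent is R$56,000 ÷ (1 − 0.28) = R$77,777.78.
EPS = 0 when EBIT covers interest plus the pre-tax preferred burden: R$476,000 + R$77,777.78 = R$553,777.78.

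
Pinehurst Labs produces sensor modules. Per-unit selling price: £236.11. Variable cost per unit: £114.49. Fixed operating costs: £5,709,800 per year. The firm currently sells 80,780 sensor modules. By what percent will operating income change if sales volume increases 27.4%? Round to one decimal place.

At 80,780 units, contribution = 80,780 × £121.62 = £9,824,463.60.
Operating income = contribution − fixed costs = £9,824,463.60 − £5,709,800 = £4,114,663.60.
Degree of operating leverage = £9,824,463.60 / £4,114,663.60 = 2.3877.
So EBIT moves 2.3877 × (+27.4%) = +65.4%.

+65.4%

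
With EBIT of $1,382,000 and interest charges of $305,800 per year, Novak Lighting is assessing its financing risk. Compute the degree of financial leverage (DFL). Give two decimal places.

Interest = $305,800.00.
DFL = EBIT ÷ (EBIT − I) = $1,382,000 ÷ ($1,382,000 − $305,800.00) = $1,382,000 ÷ $1,076,200.00 = 1.2841.

1.28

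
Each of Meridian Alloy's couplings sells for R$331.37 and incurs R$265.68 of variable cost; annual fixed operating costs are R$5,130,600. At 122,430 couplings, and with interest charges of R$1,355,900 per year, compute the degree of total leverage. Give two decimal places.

Total contribution margin = 122,430 × R$65.69 = R$8,042,426.70.
Subtracting fixed costs: EBIT = R$8,042,426.70 − R$5,130,600 = R$2,911,826.70. Interest = R$1,355,900.00, so EBIT − I = R$1,555,926.70.
DCL = contribution ÷ (EBIT − I) = R$8,042,426.70 ÷ R$1,555,926.70 = 5.1689.

5.17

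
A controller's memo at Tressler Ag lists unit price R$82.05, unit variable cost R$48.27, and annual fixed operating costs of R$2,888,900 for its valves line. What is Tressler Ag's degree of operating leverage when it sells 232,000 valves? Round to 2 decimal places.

1.58

Total contribution margin = 232,000 × R$33.78 = R$7,836,960.00.
Operating income = contribution − fixed costs = R$7,836,960.00 − R$2,888,900 = R$4,948,060.00.
So DOL = total CM / EBIT = R$7,836,960.00 / R$4,948,060.00 = 1.5838.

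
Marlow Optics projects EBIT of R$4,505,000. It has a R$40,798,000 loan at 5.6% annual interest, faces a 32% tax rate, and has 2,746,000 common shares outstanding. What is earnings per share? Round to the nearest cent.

Pre-tax income = R$4,505,000 − R$2,284,688.00 = R$2,220,312.00.
Net income = R$2,220,312.00 × (1 − 0.32) = R$1,509,812.16.
Per share: R$1,509,812.16 / 2,746,000 shares = R$0.55.

R$0.55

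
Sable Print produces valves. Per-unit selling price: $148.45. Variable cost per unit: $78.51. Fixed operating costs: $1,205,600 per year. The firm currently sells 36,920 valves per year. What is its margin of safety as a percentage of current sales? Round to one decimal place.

53.3%

Contribution margin per unit = $148.45 − $78.51 = $69.94. Break-even units = $1,205,600 ÷ $69.94 = 17,237.63; break-even revenue = 17,237.63 × $148.45 = $2,558,926.51.
Actual sales revenue = 36,920 × $148.45 = $5,480,774.00.
Margin of safety = ($5,480,774.00 − $2,558,926.51) ÷ $5,480,774.00 = 53.3%.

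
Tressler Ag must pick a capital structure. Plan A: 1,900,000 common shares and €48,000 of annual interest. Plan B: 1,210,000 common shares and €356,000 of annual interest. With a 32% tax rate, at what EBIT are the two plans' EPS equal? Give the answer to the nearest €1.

€896,116

At indifference, (EBIT − 48,000)(1 − t)/1,900,000 = (EBIT − 356,000)(1 − t)/1,210,000.
Cancelling (1 − t) and cross-multiplying: 1,210,000·(EBIT − 48,000) = 1,900,000·(EBIT − 356,000).
Solving, EBIT = (356,000·1,900,000 − 48,000·1,210,000) / (1,900,000 − 1,210,000) = 618,320,000,000 / 690,000 = 896,115.94.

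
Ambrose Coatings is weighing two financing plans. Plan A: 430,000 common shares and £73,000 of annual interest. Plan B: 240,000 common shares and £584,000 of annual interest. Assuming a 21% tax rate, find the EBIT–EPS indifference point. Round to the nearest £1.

£1,229,474

At indifference, (EBIT − 73,000)(1 − t)/430,000 = (EBIT − 584,000)(1 − t)/240,000.
The (1 − t) factor cancels: (EBIT − 73,000) × 240,000 = (EBIT − 584,000) × 430,000.
Solving, EBIT = (584,000·430,000 − 73,000·240,000) / (430,000 − 240,000) = 233,600,000,000 / 190,000 = 1,229,473.68.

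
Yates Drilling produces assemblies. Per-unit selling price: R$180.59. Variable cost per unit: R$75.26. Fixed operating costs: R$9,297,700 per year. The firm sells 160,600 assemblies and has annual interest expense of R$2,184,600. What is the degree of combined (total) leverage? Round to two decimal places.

3.11

Total contribution margin = 160,600 × R$105.33 = R$16,915,998.00.
Subtracting fixed costs: EBIT = R$16,915,998.00 − R$9,297,700 = R$7,618,298.00. Interest = R$2,184,600.00, so EBIT − I = R$5,433,698.00.
Degree of total leverage = total CM / (EBIT − interest) = R$16,915,998.00 / R$5,433,698.00 = 3.1132.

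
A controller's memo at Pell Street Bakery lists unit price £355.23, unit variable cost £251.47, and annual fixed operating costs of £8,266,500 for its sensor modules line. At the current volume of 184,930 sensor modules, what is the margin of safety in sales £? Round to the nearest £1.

Unit CM = price − variable cost = £355.23 − £251.47 = £103.76. Break-even units = £8,266,500 ÷ £103.76 = 79,669.43; break-even revenue = 79,669.43 × £355.23 = £28,300,971.42.
Current sales = 184,930 × £355.23 = £65,692,683.90.
Margin of safety = £65,692,683.90 − £28,300,971.42 = £37,391,712.

£37,391,712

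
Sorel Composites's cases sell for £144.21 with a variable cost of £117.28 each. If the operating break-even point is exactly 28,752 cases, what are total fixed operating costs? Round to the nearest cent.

£774,291.36

Contribution margin per unit = £144.21 − £117.28 = £26.93.
Since BE = FC / CM, FC = 28,752 × £26.93 = £774,291.36.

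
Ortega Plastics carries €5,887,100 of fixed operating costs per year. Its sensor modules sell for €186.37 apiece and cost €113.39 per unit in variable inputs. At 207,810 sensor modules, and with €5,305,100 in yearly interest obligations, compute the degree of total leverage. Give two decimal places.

3.82

Contribution at this volume is 207,810 × €72.98 = €15,165,973.80.
Operating income = contribution − fixed costs = €15,165,973.80 − €5,887,100 = €9,278,873.80. Interest = €5,305,100.00.
DOL = €15,165,973.80 ÷ €9,278,873.80 = 1.6345; DFL = €9,278,873.80 ÷ €3,973,773.80 = 2.3350.
Combined leverage = 1.6345 × 2.3350 = 3.8166.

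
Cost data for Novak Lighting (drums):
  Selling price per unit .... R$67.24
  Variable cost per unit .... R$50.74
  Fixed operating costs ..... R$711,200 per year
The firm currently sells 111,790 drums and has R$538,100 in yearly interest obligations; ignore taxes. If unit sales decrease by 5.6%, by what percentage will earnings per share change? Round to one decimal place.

-17.4%

At 111,790 units, contribution = 111,790 × R$16.50 = R$1,844,535.00.
Subtracting fixed costs: EBIT = R$1,844,535.00 − R$711,200 = R$1,133,335.00.
Interest = R$538,100.00, so EBIT − I = R$595,235.00.
DCL = total CM / (EBIT − I) = R$1,844,535.00 / R$595,235.00 = 3.0988.
EPS therefore changes by 3.0988 × (-5.6%) = -17.4%.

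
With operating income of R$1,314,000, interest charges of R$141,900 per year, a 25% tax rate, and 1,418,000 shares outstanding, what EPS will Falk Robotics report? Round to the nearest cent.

R$0.62

Pre-tax income = R$1,314,000 − R$141,900.00 = R$1,172,100.00.
Net income = R$1,172,100.00 × (1 − 0.25) = R$879,075.00.
Per share: R$879,075.00 / 1,418,000 shares = R$0.62.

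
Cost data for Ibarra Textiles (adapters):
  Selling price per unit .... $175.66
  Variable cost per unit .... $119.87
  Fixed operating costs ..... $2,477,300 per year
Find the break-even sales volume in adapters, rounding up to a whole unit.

Contribution margin per unit = $175.66 − $119.87 = $55.79.
Break-even volume = fixed costs ÷ CM per unit = $2,477,300 ÷ $55.79 = 44,404.02, so 44,405 adapters.

44,405 adapters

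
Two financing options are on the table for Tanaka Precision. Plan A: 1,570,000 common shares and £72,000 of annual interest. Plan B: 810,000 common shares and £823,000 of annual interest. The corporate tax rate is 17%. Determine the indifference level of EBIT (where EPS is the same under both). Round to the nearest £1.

£1,623,408

At indifference, (EBIT − 72,000)(1 − t)/1,570,000 = (EBIT − 823,000)(1 − t)/810,000.
Cancelling (1 − t) and cross-multiplying: 810,000·(EBIT − 72,000) = 1,570,000·(EBIT − 823,000).
Solving, EBIT = (823,000·1,570,000 − 72,000·810,000) / (1,570,000 − 810,000) = 1,233,790,000,000 / 760,000 = 1,623,407.89.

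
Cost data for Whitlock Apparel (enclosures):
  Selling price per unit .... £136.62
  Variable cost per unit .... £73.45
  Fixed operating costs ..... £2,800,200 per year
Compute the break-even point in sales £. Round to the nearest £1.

CM per unit = £136.62 − £73.45 = £63.17; CM ratio = £63.17 / £136.62 = 0.4624.
Break-even revenue = fixed costs × price ÷ CM = £2,800,200 × £136.62 ÷ £63.17 = £6,056,092.

£6,056,092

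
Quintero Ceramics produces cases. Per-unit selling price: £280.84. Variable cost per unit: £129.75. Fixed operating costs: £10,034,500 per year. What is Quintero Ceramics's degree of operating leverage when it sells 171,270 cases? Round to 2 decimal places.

1.63

At 171,270 units, contribution = 171,270 × £151.09 = £25,877,184.30.
EBIT = £25,877,184.30 − £10,034,500 = £15,842,684.30.
So DOL = total CM / EBIT = £25,877,184.30 / £15,842,684.30 = 1.6334.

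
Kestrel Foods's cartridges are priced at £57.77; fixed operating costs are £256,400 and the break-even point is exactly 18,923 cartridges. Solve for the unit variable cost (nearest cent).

Contribution per unit must be FC / Q = £256,400 / 18,923 = £13.5496.
Variable cost per unit = £57.77 − £13.5496 = £44.22.

£44.22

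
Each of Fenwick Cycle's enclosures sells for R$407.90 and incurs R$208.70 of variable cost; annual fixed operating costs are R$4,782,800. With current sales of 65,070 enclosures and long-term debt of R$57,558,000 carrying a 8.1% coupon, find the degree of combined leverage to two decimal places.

Total contribution margin = 65,070 × R$199.20 = R$12,961,944.00.
Subtracting fixed costs: EBIT = R$12,961,944.00 − R$4,782,800 = R$8,179,144.00. Interest = R$4,662,198.00, so EBIT − I = R$3,516,946.00.
Degree of total leverage = total CM / (EBIT − interest) = R$12,961,944.00 / R$3,516,946.00 = 3.6856.

3.69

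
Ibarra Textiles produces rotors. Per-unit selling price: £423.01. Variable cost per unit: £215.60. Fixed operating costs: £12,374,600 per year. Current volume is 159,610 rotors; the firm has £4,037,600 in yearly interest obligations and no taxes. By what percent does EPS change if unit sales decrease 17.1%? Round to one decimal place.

Contribution at this volume is 159,610 × £207.41 = £33,104,710.10.
EBIT = £33,104,710.10 − £12,374,600 = £20,730,110.10.
After interest of £4,037,600.00, pre-tax earnings = £16,692,510.10.
Degree of combined leverage = contribution ÷ (EBIT − I) = £33,104,710.10 ÷ £16,692,510.10 = 1.9832.
%ΔEPS = DCL × %ΔSales = 1.9832 × -17.1% = -33.9%.

-33.9%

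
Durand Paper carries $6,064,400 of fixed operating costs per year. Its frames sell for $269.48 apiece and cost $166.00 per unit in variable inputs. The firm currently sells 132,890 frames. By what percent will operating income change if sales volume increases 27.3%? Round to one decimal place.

Contribution at this volume is 132,890 × $103.48 = $13,751,457.20.
EBIT = $13,751,457.20 − $6,064,400 = $7,687,057.20.
DOL = contribution ÷ EBIT = $13,751,457.20 ÷ $7,687,057.20 = 1.7889.
Operating income changes by 1.7889 × +27.3% = +48.8%.

+48.8%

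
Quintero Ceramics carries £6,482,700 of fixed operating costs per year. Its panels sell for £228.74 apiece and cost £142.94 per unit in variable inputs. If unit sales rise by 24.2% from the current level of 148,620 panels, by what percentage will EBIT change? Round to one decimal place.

Total contribution margin = 148,620 × £85.80 = £12,751,596.00.
Operating income = contribution − fixed costs = £12,751,596.00 − £6,482,700 = £6,268,896.00.
DOL = contribution ÷ EBIT = £12,751,596.00 ÷ £6,268,896.00 = 2.0341.
So EBIT moves 2.0341 × (+24.2%) = +49.2%.

+49.2%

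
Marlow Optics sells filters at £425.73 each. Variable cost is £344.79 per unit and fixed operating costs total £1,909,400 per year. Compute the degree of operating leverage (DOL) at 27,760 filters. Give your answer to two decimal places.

6.66

At 27,760 units, contribution = 27,760 × £80.94 = £2,246,894.40.
Subtracting fixed costs: EBIT = £2,246,894.40 − £1,909,400 = £337,494.40.
DOL = contribution ÷ EBIT = £2,246,894.40 ÷ £337,494.40 = 6.6576.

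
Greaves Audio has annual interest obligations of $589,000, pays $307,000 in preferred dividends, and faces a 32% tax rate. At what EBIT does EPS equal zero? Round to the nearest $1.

Grossing the preferred dividend up to pre-tax terms: $307,000 / (1 − 0.32) = $451,470.59.
EPS = 0 when EBIT covers interest plus the pre-tax preferred burden: $589,000 + $451,470.59 = $1,040,470.59.

$1,040,471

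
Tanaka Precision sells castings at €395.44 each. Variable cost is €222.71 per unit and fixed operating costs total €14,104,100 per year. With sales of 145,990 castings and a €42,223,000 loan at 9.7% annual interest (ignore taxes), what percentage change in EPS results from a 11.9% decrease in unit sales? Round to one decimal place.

-42.8%

Total contribution margin = 145,990 × €172.73 = €25,216,852.70.
Operating income = contribution − fixed costs = €25,216,852.70 − €14,104,100 = €11,112,752.70.
After interest of €4,095,631.00, pre-tax earnings = €7,017,121.70.
DCL = total CM / (EBIT − I) = €25,216,852.70 / €7,017,121.70 = 3.5936.
EPS therefore changes by 3.5936 × (-11.9%) = -42.8%.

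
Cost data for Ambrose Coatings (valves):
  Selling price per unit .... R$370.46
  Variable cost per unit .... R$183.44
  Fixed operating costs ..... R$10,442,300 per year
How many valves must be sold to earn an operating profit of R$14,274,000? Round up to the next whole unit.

132,159 valves

Contribution margin per unit = R$370.46 − R$183.44 = R$187.02.
Units = (FC + target) / CM = (R$10,442,300 + R$14,274,000) / R$187.02 = 132,158.59, so 132,159 valves.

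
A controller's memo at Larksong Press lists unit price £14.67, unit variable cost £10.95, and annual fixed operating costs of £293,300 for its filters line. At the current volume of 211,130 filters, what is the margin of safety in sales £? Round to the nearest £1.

Contribution margin per unit = £14.67 − £10.95 = £3.72. Break-even units = £293,300 ÷ £3.72 = 78,844.09; break-even revenue = 78,844.09 × £14.67 = £1,156,642.74.
Actual sales revenue = 211,130 × £14.67 = £3,097,277.10.
Margin of safety = £3,097,277.10 − £1,156,642.74 = £1,940,634.

£1,940,634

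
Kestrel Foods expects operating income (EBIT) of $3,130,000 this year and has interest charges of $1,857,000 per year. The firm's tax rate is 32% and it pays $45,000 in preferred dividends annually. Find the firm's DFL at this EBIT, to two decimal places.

Interest = $1,857,000.00.
Preferred dividends grossed up pre-tax: $45,000 / (1 − 0.32) = $66,176.47.
DFL = EBIT ÷ [EBIT − I − D_p/(1−t)] = $3,130,000 ÷ [$3,130,000 − $1,857,000.00 − $66,176.47] = $3,130,000 ÷ $1,206,823.53 = 2.5936.

2.59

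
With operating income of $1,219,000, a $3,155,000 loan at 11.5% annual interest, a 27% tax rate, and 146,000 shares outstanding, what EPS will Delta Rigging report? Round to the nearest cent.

Interest = $362,825.00, so EBT = $1,219,000 − $362,825.00 = $856,175.00.
After tax at 27%: net income = $856,175.00 × 0.73 = $625,007.75.
Per share: $625,007.75 / 146,000 shares = $4.28.

$4.28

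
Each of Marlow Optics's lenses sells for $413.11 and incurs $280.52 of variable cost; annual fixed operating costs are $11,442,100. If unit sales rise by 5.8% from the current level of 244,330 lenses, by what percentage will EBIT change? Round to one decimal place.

Total contribution margin = 244,330 × $132.59 = $32,395,714.70.
EBIT = $32,395,714.70 − $11,442,100 = $20,953,614.70.
So DOL = total CM / EBIT = $32,395,714.70 / $20,953,614.70 = 1.5461.
So EBIT moves 1.5461 × (+5.8%) = +9.0%.

+9.0%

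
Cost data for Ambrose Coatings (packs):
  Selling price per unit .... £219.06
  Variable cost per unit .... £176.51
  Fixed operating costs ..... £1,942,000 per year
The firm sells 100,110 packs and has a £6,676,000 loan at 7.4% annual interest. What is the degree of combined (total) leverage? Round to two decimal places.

2.34

Total contribution margin = 100,110 × £42.55 = £4,259,680.50.
Operating income = contribution − fixed costs = £4,259,680.50 − £1,942,000 = £2,317,680.50. Interest = £494,024.00.
DOL = £4,259,680.50 ÷ £2,317,680.50 = 1.8379; DFL = £2,317,680.50 ÷ £1,823,656.50 = 1.2709.
DCL = DOL × DFL = 1.8379 × 1.2709 = 2.3358.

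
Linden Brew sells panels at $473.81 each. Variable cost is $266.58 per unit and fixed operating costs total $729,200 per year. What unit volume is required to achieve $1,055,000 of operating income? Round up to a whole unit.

Each unit contributes $473.81 − $266.58 = $207.23.
Need Q such that Q × $207.23 − $729,200 = $1,055,000, i.e. Q = $1,784,200 / $207.23 = 8,609.76 → 8,610.

8,610 panels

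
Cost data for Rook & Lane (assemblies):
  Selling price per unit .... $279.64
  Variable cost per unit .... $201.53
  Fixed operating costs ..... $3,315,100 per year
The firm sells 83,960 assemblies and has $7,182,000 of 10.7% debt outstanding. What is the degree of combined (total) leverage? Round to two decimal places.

Contribution at this volume is 83,960 × $78.11 = $6,558,115.60.
Subtracting fixed costs: EBIT = $6,558,115.60 − $3,315,100 = $3,243,015.60. Interest = $768,474.00.
DOL = $6,558,115.60 ÷ $3,243,015.60 = 2.0222; DFL = $3,243,015.60 ÷ $2,474,541.60 = 1.3106.
DCL = DOL × DFL = 2.0222 × 1.3106 = 2.6503.

2.65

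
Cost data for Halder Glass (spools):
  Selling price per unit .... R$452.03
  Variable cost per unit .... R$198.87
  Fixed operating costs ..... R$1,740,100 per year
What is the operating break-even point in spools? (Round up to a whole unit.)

Each unit contributes R$452.03 − R$198.87 = R$253.16.
Units to break even: R$1,740,100 ÷ R$253.16 = 6,873.52, rounded up to 6,874.

6,874 spools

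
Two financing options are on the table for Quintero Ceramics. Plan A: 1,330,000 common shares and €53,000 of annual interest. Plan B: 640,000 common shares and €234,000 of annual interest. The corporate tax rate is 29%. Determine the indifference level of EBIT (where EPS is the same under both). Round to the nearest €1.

Set EPS_A = EPS_B: (EBIT − €53,000)(1 − 0.29) ÷ 1,330,000 = (EBIT − €234,000)(1 − 0.29) ÷ 640,000.
The (1 − t) factor cancels: (EBIT − 53,000) × 640,000 = (EBIT − 234,000) × 1,330,000.
Solving, EBIT = (234,000·1,330,000 − 53,000·640,000) / (1,330,000 − 640,000) = 277,300,000,000 / 690,000 = 401,884.06.

€401,884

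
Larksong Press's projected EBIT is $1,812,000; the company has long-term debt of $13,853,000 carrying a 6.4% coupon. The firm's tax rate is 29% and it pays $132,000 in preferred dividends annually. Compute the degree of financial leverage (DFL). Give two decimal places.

2.45

Interest = $886,592.00.
Preferred dividends grossed up pre-tax: $132,000 / (1 − 0.29) = $185,915.49.
DFL = EBIT ÷ [EBIT − I − D_p/(1−t)] = $1,812,000 ÷ [$1,812,000 − $886,592.00 − $185,915.49] = $1,812,000 ÷ $739,492.51 = 2.4503.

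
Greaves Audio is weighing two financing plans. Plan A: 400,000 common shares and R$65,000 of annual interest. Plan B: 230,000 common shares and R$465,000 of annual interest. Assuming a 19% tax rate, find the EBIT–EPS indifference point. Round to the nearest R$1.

Set EPS_A = EPS_B: (EBIT − R$65,000)(1 − 0.19) ÷ 400,000 = (EBIT − R$465,000)(1 − 0.19) ÷ 230,000.
Cancelling (1 − t) and cross-multiplying: 230,000·(EBIT − 65,000) = 400,000·(EBIT − 465,000).
Solving, EBIT = (465,000·400,000 − 65,000·230,000) / (400,000 − 230,000) = 171,050,000,000 / 170,000 = 1,006,176.47.

R$1,006,176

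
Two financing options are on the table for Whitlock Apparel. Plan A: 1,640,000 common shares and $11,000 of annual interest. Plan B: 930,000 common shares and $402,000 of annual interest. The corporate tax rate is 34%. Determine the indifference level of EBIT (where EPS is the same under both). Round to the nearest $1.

$914,155

At indifference, (EBIT − 11,000)(1 − t)/1,640,000 = (EBIT − 402,000)(1 − t)/930,000.
Cancelling (1 − t) and cross-multiplying: 930,000·(EBIT − 11,000) = 1,640,000·(EBIT − 402,000).
EBIT × (1,640,000 − 930,000) = 402,000 × 1,640,000 − 11,000 × 930,000 = 649,050,000,000, so EBIT = 649,050,000,000 ÷ 710,000 = 914,154.93.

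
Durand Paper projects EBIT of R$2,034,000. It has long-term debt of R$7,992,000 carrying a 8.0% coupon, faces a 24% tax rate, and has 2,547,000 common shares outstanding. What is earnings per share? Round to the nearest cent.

R$0.42

Pre-tax income = R$2,034,000 − R$639,360.00 = R$1,394,640.00.
Net income = R$1,394,640.00 × (1 − 0.24) = R$1,059,926.40.
Per share: R$1,059,926.40 / 2,547,000 shares = R$0.42.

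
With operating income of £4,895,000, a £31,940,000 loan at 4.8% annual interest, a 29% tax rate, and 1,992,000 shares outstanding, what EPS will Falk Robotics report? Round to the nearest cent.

£1.20

Pre-tax income = £4,895,000 − £1,533,120.00 = £3,361,880.00.
After tax at 29%: net income = £3,361,880.00 × 0.71 = £2,386,934.80.
EPS = £2,386,934.80 ÷ 1,992,000 = £1.20.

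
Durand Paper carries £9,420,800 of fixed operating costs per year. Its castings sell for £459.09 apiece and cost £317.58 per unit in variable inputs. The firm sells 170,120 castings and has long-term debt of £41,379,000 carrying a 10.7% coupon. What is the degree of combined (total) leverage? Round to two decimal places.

At 170,120 units, contribution = 170,120 × £141.51 = £24,073,681.20.
Subtracting fixed costs: EBIT = £24,073,681.20 − £9,420,800 = £14,652,881.20. Interest = £4,427,553.00.
DOL = £24,073,681.20 ÷ £14,652,881.20 = 1.6429; DFL = £14,652,881.20 ÷ £10,225,328.20 = 1.4330.
DCL = DOL × DFL = 1.6429 × 1.4330 = 2.3543.

2.35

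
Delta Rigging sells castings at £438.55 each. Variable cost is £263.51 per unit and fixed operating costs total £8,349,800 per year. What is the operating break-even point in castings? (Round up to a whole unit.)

Contribution margin per unit = £438.55 − £263.51 = £175.04.
Break-even Q = £8,349,800 / £175.04 = 47,702.24 → 47,703 castings.

47,703 castings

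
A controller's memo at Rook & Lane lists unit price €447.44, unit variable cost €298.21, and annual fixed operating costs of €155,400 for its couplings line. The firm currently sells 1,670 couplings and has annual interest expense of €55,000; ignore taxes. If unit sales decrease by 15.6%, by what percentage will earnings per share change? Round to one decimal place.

-100.2%

Total contribution margin = 1,670 × €149.23 = €249,214.10.
EBIT = €249,214.10 − €155,400 = €93,814.10.
After interest of €55,000.00, pre-tax earnings = €38,814.10.
Degree of combined leverage = contribution ÷ (EBIT − I) = €249,214.10 ÷ €38,814.10 = 6.4207.
EPS therefore changes by 6.4207 × (-15.6%) = -100.2%.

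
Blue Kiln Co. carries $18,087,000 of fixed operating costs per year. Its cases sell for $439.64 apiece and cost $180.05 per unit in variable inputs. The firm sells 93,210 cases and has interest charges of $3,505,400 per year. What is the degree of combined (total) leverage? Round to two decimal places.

9.29

At 93,210 units, contribution = 93,210 × $259.59 = $24,196,383.90.
Operating income = contribution − fixed costs = $24,196,383.90 − $18,087,000 = $6,109,383.90. Interest = $3,505,400.00.
DOL = $24,196,383.90 ÷ $6,109,383.90 = 3.9605; DFL = $6,109,383.90 ÷ $2,603,983.90 = 2.3462.
DCL = DOL × DFL = 3.9605 × 2.3462 = 9.2921.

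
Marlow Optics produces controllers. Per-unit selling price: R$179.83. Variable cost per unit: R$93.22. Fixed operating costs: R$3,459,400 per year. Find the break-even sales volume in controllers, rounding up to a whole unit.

Unit CM = price − variable cost = R$179.83 − R$93.22 = R$86.61.
Break-even Q = R$3,459,400 / R$86.61 = 39,942.27 → 39,943 controllers.

39,943 controllers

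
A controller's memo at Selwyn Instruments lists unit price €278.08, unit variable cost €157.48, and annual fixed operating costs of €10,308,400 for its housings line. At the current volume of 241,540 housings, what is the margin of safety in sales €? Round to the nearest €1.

€43,398,290

Unit CM = price − variable cost = €278.08 − €157.48 = €120.60. Break-even units = €10,308,400 ÷ €120.60 = 85,475.95; break-even revenue = 85,475.95 × €278.08 = €23,769,153.17.
Actual sales revenue = 241,540 × €278.08 = €67,167,443.20.
Margin of safety = €67,167,443.20 − €23,769,153.17 = €43,398,290.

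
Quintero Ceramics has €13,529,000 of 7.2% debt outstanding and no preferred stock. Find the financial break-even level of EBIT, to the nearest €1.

Annual interest = 7.2% × €13,529,000 = €974,088.00.
Without preferred stock the financial break-even is simply EBIT = interest = €974,088.00.

€974,088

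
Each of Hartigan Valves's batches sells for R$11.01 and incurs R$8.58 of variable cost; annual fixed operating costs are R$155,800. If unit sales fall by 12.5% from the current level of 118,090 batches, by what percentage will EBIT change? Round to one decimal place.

Contribution at this volume is 118,090 × R$2.43 = R$286,958.70.
Operating income = contribution − fixed costs = R$286,958.70 − R$155,800 = R$131,158.70.
DOL = contribution ÷ EBIT = R$286,958.70 ÷ R$131,158.70 = 2.1879.
%ΔEBIT = DOL × %ΔSales = 2.1879 × -12.5% = -27.3%.

-27.3%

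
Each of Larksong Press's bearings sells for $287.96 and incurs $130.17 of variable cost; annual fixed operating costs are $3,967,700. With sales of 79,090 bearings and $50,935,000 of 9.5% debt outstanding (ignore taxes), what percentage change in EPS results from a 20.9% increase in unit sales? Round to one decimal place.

Contribution at this volume is 79,090 × $157.79 = $12,479,611.10.
Operating income = contribution − fixed costs = $12,479,611.10 − $3,967,700 = $8,511,911.10.
After interest of $4,838,825.00, pre-tax earnings = $3,673,086.10.
DCL = total CM / (EBIT − I) = $12,479,611.10 / $3,673,086.10 = 3.3976.
EPS therefore changes by 3.3976 × (+20.9%) = +71.0%.

+71.0%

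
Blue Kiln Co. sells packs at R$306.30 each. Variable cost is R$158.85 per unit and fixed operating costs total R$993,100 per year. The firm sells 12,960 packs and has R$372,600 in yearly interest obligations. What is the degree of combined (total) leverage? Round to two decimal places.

At 12,960 units, contribution = 12,960 × R$147.45 = R$1,910,952.00.
Subtracting fixed costs: EBIT = R$1,910,952.00 − R$993,100 = R$917,852.00. Interest = R$372,600.00, so EBIT − I = R$545,252.00.
DCL = contribution ÷ (EBIT − I) = R$1,910,952.00 ÷ R$545,252.00 = 3.5047.

3.50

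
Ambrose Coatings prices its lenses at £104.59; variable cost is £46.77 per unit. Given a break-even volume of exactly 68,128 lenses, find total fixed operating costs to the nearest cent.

Each unit contributes £104.59 − £46.77 = £57.82.
Since BE = FC / CM, FC = 68,128 × £57.82 = £3,939,160.96.

£3,939,160.96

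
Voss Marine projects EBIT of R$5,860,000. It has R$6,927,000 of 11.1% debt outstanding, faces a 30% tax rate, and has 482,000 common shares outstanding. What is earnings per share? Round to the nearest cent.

Pre-tax income = R$5,860,000 − R$768,897.00 = R$5,091,103.00.
Net income = R$5,091,103.00 × (1 − 0.30) = R$3,563,772.10.
Per share: R$3,563,772.10 / 482,000 shares = R$7.39.

R$7.39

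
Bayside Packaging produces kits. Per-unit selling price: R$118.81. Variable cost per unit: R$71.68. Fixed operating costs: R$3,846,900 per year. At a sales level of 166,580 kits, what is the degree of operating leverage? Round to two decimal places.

1.96

At 166,580 units, contribution = 166,580 × R$47.13 = R$7,850,915.40.
EBIT = R$7,850,915.40 − R$3,846,900 = R$4,004,015.40.
DOL = contribution ÷ EBIT = R$7,850,915.40 ÷ R$4,004,015.40 = 1.9608.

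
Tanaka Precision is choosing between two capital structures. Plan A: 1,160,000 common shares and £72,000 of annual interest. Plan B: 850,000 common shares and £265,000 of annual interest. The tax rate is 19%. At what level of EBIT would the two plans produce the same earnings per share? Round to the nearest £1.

Set EPS_A = EPS_B: (EBIT − £72,000)(1 − 0.19) ÷ 1,160,000 = (EBIT − £265,000)(1 − 0.19) ÷ 850,000.
Cancelling (1 − t) and cross-multiplying: 850,000·(EBIT − 72,000) = 1,160,000·(EBIT − 265,000).
Solving, EBIT = (265,000·1,160,000 − 72,000·850,000) / (1,160,000 − 850,000) = 246,200,000,000 / 310,000 = 794,193.55.

£794,194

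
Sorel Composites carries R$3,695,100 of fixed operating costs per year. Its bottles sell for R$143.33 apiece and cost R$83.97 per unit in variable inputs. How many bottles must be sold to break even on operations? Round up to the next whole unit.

62,249 bottles

Each unit contributes R$143.33 − R$83.97 = R$59.36.
Units to break even: R$3,695,100 ÷ R$59.36 = 62,248.99, rounded up to 62,249.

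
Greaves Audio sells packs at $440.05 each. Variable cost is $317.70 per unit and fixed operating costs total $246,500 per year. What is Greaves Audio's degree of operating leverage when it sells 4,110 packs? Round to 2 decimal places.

At 4,110 units, contribution = 4,110 × $122.35 = $502,858.50.
Subtracting fixed costs: EBIT = $502,858.50 − $246,500 = $256,358.50.
So DOL = total CM / EBIT = $502,858.50 / $256,358.50 = 1.9615.

1.96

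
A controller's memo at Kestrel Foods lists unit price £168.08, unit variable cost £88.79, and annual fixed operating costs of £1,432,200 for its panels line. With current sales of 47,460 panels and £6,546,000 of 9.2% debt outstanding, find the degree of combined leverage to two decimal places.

2.18

Contribution at this volume is 47,460 × £79.29 = £3,763,103.40.
Operating income = contribution − fixed costs = £3,763,103.40 − £1,432,200 = £2,330,903.40. Interest = £602,232.00.
DOL = £3,763,103.40 ÷ £2,330,903.40 = 1.6144; DFL = £2,330,903.40 ÷ £1,728,671.40 = 1.3484.
DCL = DOL × DFL = 1.6144 × 1.3484 = 2.1769.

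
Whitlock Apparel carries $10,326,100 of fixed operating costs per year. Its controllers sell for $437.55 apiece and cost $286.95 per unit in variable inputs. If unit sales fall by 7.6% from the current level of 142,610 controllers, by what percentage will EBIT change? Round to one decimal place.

Contribution at this volume is 142,610 × $150.60 = $21,477,066.00.
EBIT = $21,477,066.00 − $10,326,100 = $11,150,966.00.
So DOL = total CM / EBIT = $21,477,066.00 / $11,150,966.00 = 1.9260.
So EBIT moves 1.9260 × (-7.6%) = -14.6%.

-14.6%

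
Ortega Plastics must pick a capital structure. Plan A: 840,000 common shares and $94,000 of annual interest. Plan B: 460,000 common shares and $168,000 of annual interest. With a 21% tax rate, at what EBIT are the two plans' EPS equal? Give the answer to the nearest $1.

$257,579

At indifference, (EBIT − 94,000)(1 − t)/840,000 = (EBIT − 168,000)(1 − t)/460,000.
The (1 − t) factor cancels: (EBIT − 94,000) × 460,000 = (EBIT − 168,000) × 840,000.
Solving, EBIT = (168,000·840,000 − 94,000·460,000) / (840,000 − 460,000) = 97,880,000,000 / 380,000 = 257,578.95.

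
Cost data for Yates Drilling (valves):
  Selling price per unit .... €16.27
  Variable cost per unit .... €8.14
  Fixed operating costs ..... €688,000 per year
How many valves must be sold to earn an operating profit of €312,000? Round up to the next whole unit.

123,002 valves

Unit CM = price − variable cost = €16.27 − €8.14 = €8.13.
Need Q such that Q × €8.13 − €688,000 = €312,000, i.e. Q = €1,000,000 / €8.13 = 123,001.23 → 123,002.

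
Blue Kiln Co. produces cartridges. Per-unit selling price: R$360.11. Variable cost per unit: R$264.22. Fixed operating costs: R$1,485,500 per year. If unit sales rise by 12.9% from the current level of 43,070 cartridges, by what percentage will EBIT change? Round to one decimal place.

Contribution at this volume is 43,070 × R$95.89 = R$4,129,982.30.
EBIT = R$4,129,982.30 − R$1,485,500 = R$2,644,482.30.
DOL = contribution ÷ EBIT = R$4,129,982.30 ÷ R$2,644,482.30 = 1.5617.
%ΔEBIT = DOL × %ΔSales = 1.5617 × +12.9% = +20.1%.

+20.1%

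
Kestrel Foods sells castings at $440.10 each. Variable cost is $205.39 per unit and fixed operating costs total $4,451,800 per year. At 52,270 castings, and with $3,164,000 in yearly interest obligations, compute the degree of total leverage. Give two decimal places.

2.64

Total contribution margin = 52,270 × $234.71 = $12,268,291.70.
Operating income = contribution − fixed costs = $12,268,291.70 − $4,451,800 = $7,816,491.70. Interest = $3,164,000.00.
DOL = $12,268,291.70 ÷ $7,816,491.70 = 1.5695; DFL = $7,816,491.70 ÷ $4,652,491.70 = 1.6801.
DCL = DOL × DFL = 1.5695 × 1.6801 = 2.6369.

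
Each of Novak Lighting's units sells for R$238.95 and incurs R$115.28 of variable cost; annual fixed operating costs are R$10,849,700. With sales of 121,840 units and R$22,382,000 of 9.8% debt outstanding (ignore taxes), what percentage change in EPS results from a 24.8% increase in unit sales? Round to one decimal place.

Total contribution margin = 121,840 × R$123.67 = R$15,067,952.80.
Subtracting fixed costs: EBIT = R$15,067,952.80 − R$10,849,700 = R$4,218,252.80.
Interest = R$2,193,436.00, so EBIT − I = R$2,024,816.80.
Degree of combined leverage = contribution ÷ (EBIT − I) = R$15,067,952.80 ÷ R$2,024,816.80 = 7.4416.
%ΔEPS = DCL × %ΔSales = 7.4416 × +24.8% = +184.6%.

+184.6%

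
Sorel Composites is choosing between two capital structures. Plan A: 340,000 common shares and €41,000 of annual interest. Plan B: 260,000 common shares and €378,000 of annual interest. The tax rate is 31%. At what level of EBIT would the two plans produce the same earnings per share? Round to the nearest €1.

€1,473,250

At indifference, (EBIT − 41,000)(1 − t)/340,000 = (EBIT − 378,000)(1 − t)/260,000.
The (1 − t) factor cancels: (EBIT − 41,000) × 260,000 = (EBIT − 378,000) × 340,000.
Solving, EBIT = (378,000·340,000 − 41,000·260,000) / (340,000 − 260,000) = 117,860,000,000 / 80,000 = 1,473,250.00.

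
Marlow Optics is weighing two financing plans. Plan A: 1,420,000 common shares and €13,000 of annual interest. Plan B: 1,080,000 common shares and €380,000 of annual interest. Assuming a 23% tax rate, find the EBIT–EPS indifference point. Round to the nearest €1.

€1,545,765

At indifference, (EBIT − 13,000)(1 − t)/1,420,000 = (EBIT − 380,000)(1 − t)/1,080,000.
Cancelling (1 − t) and cross-multiplying: 1,080,000·(EBIT − 13,000) = 1,420,000·(EBIT − 380,000).
EBIT × (1,420,000 − 1,080,000) = 380,000 × 1,420,000 − 13,000 × 1,080,000 = 525,560,000,000, so EBIT = 525,560,000,000 ÷ 340,000 = 1,545,764.71.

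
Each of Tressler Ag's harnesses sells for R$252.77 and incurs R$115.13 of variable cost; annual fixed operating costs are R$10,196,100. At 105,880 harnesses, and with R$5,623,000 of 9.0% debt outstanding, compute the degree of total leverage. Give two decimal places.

Contribution at this volume is 105,880 × R$137.64 = R$14,573,323.20.
Subtracting fixed costs: EBIT = R$14,573,323.20 − R$10,196,100 = R$4,377,223.20. Interest = R$506,070.00, so EBIT − I = R$3,871,153.20.
Degree of total leverage = total CM / (EBIT − interest) = R$14,573,323.20 / R$3,871,153.20 = 3.7646.

3.76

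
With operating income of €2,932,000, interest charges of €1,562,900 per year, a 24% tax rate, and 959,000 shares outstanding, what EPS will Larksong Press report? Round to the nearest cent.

€1.09

Pre-tax income = €2,932,000 − €1,562,900.00 = €1,369,100.00.
Net income = €1,369,100.00 × (1 − 0.24) = €1,040,516.00.
EPS = €1,040,516.00 ÷ 959,000 = €1.09.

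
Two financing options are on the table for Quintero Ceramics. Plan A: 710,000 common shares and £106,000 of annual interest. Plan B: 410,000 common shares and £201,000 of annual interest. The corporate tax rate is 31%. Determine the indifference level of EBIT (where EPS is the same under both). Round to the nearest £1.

Set EPS_A = EPS_B: (EBIT − £106,000)(1 − 0.31) ÷ 710,000 = (EBIT − £201,000)(1 − 0.31) ÷ 410,000.
The (1 − t) factor cancels: (EBIT − 106,000) × 410,000 = (EBIT − 201,000) × 710,000.
Solving, EBIT = (201,000·710,000 − 106,000·410,000) / (710,000 − 410,000) = 99,250,000,000 / 300,000 = 330,833.33.

£330,833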